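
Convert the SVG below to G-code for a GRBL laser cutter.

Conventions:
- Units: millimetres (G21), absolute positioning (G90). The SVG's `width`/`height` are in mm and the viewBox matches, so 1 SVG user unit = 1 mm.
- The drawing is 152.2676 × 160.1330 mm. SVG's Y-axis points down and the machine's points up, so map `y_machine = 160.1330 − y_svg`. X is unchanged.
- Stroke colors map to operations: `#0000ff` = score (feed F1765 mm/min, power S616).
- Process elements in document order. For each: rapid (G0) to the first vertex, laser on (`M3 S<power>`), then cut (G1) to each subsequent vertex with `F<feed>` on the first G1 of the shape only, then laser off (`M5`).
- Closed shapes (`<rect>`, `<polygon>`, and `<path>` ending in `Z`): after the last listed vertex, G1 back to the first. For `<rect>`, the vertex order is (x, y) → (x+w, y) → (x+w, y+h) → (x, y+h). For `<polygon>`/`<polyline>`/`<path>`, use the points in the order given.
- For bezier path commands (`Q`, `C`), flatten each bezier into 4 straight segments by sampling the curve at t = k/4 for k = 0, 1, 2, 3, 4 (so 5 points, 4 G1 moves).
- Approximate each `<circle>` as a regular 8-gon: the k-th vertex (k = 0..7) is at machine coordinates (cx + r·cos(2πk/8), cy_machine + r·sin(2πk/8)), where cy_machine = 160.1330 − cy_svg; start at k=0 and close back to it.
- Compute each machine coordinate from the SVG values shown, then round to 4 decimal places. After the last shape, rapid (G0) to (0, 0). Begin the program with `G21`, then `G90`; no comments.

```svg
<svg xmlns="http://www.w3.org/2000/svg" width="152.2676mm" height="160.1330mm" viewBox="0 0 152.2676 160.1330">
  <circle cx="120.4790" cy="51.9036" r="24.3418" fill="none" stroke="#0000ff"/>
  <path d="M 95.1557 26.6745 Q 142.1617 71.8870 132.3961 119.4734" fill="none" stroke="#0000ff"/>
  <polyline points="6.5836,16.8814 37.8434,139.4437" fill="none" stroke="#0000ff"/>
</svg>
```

1 u = 1 mm; y_m = 160.1330 − y.

[1] `<circle>` circle, #0000ff→score S616 F1765: (144.8208,108.2294) → (137.6913,125.4417) → (120.4790,132.5712) → (103.2667,125.4417) → (96.1372,108.2294) → (103.2667,91.0171) → (120.4790,83.8876) → (137.6913,91.0171) → (144.8208,108.2294) (closed)

[2] `<path>` quadratic bezier, #0000ff→score S616 F1765: (95.1557,133.4585) → (115.1105,110.7039) → (127.9688,87.6525) → (133.7307,64.3044) → (132.3961,40.6596)

[3] `<polyline>` line segment, #0000ff→score S616 F1765: (6.5836,143.2516) → (37.8434,20.6893)

G21
G90
G0 X144.8208 Y108.2294
M3 S616
G1 X137.6913 Y125.4417 F1765
G1 X120.4790 Y132.5712
G1 X103.2667 Y125.4417
G1 X96.1372 Y108.2294
G1 X103.2667 Y91.0171
G1 X120.4790 Y83.8876
G1 X137.6913 Y91.0171
G1 X144.8208 Y108.2294
M5
G0 X95.1557 Y133.4585
M3 S616
G1 X115.1105 Y110.7039 F1765
G1 X127.9688 Y87.6525
G1 X133.7307 Y64.3044
G1 X132.3961 Y40.6596
M5
G0 X6.5836 Y143.2516
M3 S616
G1 X37.8434 Y20.6893 F1765
M5
G0 X0.0000 Y0.0000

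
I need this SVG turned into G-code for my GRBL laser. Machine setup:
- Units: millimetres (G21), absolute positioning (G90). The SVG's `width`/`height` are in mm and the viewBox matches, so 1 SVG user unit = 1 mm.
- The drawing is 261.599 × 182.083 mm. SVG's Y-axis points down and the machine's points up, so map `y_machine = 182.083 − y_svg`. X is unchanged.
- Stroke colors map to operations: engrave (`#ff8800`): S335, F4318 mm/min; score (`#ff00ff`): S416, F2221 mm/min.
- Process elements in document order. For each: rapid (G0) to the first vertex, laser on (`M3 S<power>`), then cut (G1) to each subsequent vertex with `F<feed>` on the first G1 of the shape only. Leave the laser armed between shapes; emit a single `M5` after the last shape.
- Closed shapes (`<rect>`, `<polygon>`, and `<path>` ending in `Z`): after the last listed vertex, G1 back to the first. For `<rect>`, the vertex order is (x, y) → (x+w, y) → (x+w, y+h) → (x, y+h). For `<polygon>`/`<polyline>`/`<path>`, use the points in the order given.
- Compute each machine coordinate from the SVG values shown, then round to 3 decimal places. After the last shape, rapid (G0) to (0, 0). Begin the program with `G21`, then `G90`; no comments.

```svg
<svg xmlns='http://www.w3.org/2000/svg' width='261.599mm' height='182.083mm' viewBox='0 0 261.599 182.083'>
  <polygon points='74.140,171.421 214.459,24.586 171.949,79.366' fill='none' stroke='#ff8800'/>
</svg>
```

G21
G90
G0 X74.140 Y10.662
M3 S335
G1 X214.459 Y157.497 F4318
G1 X171.949 Y102.717
G1 X74.140 Y10.662
M5
G0 X0.000 Y0.000

Since the viewBox matches the mm dimensions, user units are millimetres directly. The only transform is the Y-flip y_m = 182.083 − y_svg.

Shape 1 is a closed polygon drawn with `<polygon>`. Its stroke #ff8800 means engrave at S335, F4318. After flipping Y the toolpath is (74.140,10.662) → (214.459,157.497) → (171.949,102.717) → (74.140,10.662), returning to the start.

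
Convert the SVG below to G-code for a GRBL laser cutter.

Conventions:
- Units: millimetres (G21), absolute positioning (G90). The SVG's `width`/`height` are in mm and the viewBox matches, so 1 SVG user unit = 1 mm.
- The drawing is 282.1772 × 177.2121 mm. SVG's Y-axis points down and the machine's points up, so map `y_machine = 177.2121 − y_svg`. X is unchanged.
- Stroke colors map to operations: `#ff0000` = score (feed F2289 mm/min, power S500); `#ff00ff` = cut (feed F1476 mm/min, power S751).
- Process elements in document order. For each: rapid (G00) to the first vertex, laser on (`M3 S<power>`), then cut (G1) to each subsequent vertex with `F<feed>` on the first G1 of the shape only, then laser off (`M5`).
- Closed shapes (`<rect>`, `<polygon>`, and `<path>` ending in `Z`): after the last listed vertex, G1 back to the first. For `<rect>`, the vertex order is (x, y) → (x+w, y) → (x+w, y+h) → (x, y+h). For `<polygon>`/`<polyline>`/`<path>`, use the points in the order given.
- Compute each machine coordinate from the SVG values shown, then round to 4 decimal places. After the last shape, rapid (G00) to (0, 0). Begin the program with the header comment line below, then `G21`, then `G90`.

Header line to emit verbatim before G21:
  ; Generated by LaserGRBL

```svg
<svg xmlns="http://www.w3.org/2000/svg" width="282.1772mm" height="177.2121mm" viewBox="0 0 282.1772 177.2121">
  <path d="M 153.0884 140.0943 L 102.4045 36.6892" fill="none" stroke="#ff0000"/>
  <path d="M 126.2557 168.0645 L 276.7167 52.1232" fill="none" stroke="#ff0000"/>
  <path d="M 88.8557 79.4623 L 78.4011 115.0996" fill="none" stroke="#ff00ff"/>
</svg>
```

1 u = 1 mm; y_m = 177.2121 − y.

[1] `<path>` line segment, #ff0000→score S500 F2289: (153.0884,37.1178) → (102.4045,140.5229)

[2] `<path>` line segment, #ff0000→score S500 F2289: (126.2557,9.1476) → (276.7167,125.0889)

[3] `<path>` line segment, #ff00ff→cut S751 F1476: (88.8557,97.7498) → (78.4011,62.1125)

; Generated by LaserGRBL
G21
G90
G00 X153.0884 Y37.1178
M3 S500
G1 X102.4045 Y140.5229 F2289
M5
G00 X126.2557 Y9.1476
M3 S500
G1 X276.7167 Y125.0889 F2289
M5
G00 X88.8557 Y97.7498
M3 S751
G1 X78.4011 Y62.1125 F1476
M5
G00 X0.0000 Y0.0000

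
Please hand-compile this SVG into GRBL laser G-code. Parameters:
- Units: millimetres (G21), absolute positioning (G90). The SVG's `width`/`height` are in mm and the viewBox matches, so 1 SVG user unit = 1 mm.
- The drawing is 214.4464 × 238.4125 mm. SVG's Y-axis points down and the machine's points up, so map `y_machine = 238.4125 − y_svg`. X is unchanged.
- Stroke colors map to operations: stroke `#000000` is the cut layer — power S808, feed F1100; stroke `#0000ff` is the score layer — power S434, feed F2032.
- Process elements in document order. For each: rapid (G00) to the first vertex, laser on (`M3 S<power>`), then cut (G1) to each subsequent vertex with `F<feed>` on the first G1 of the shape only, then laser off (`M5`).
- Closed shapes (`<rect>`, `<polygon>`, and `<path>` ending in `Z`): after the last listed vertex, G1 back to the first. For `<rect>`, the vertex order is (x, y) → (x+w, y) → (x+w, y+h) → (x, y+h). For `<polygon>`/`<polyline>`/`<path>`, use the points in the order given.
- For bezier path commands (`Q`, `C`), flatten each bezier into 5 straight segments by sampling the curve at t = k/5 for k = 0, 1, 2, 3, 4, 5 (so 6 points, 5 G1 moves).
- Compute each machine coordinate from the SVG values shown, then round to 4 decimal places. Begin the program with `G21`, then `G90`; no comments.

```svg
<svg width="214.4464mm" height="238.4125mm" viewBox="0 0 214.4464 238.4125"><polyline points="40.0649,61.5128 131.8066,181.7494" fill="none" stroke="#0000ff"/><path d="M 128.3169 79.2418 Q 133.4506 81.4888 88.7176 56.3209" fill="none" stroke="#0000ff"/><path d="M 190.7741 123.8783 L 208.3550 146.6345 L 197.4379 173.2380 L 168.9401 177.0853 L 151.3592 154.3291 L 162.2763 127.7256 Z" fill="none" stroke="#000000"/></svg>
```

G21
G90
G00 X40.0649 Y176.8997
M3 S434
G1 X131.8066 Y56.6631 F2032
M5
G00 X128.3169 Y159.1707
M3 S434
G1 X128.3757 Y159.3685 F2032
G1 X124.4452 Y161.7595
G1 X116.5253 Y166.3437
G1 X104.6161 Y173.1210
G1 X88.7176 Y182.0916
M5
G00 X190.7741 Y114.5342
M3 S808
G1 X208.3550 Y91.7780 F1100
G1 X197.4379 Y65.1745
G1 X168.9401 Y61.3272
G1 X151.3592 Y84.0834
G1 X162.2763 Y110.6869
G1 X190.7741 Y114.5342
M5

viewBox `0 0 214.4464 238.4125` with mm width/height → 1 unit = 1 mm. Flip: y_m = 238.4125 − y_svg.

**Shape 1** — `<polyline>` line segment, stroke `#0000ff` → score (S434, F2032). Machine vertices: (40.0649,176.8997) → (131.8066,56.6631). Open path.

**Shape 2** — `<path>` quadratic bezier, stroke `#0000ff` → score (S434, F2032). Control points (SVG): P0=(128.3169,79.2418), P1=(133.4506,81.4888), P2=(88.7176,56.3209); sampled at t=k/5. Machine vertices: (128.3169,159.1707) → (128.3757,159.3685) → (124.4452,161.7595) → (116.5253,166.3437) → (104.6161,173.1210) → (88.7176,182.0916). Open path.

**Shape 3** — `<path>` regular polygon, stroke `#000000` → cut (S808, F1100). Machine vertices: (190.7741,114.5342) → (208.3550,91.7780) → (197.4379,65.1745) → (168.9401,61.3272) → (151.3592,84.0834) → (162.2763,110.6869) → (190.7741,114.5342). Closed: final G1 returns to the first vertex.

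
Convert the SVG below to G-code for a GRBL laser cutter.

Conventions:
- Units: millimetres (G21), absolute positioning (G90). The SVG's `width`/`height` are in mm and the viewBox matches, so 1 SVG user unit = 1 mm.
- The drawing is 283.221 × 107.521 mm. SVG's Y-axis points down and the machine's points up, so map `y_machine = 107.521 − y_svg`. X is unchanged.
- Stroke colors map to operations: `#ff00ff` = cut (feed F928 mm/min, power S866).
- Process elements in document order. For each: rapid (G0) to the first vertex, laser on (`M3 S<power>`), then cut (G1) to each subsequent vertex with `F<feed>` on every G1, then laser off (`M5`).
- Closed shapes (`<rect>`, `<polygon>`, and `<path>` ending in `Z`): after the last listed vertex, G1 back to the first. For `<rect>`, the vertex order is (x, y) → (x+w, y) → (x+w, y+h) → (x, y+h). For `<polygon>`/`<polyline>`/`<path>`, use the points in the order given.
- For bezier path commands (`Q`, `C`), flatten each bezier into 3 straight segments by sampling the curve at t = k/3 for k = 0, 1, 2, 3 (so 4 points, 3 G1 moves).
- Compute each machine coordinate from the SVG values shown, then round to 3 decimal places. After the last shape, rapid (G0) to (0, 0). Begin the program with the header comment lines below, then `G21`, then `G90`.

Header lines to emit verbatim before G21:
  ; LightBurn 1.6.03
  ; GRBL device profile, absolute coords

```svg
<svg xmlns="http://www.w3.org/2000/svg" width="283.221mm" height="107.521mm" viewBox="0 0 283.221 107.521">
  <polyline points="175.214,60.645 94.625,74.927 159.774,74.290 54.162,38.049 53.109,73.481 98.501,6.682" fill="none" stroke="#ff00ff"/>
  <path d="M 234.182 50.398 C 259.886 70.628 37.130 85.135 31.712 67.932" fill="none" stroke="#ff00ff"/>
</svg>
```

; LightBurn 1.6.03
; GRBL device profile, absolute coords
G21
G90
G0 X175.214 Y46.876
M3 S866
G1 X94.625 Y32.594 F928
G1 X159.774 Y33.231 F928
G1 X54.162 Y69.472 F928
G1 X53.109 Y34.040 F928
G1 X98.501 Y100.839 F928
M5
G0 X234.182 Y57.123
M3 S866
G1 X194.318 Y39.763 F928
G1 X92.324 Y31.994 F928
G1 X31.712 Y39.589 F928
M5
G0 X0.000 Y0.000

viewBox `0 0 283.221 107.521` with mm width/height → 1 unit = 1 mm. Flip: y_m = 107.521 − y_svg.

**Shape 1** — `<polyline>` open polyline, stroke `#ff00ff` → cut (S866, F928). Machine vertices: (175.214,46.876) → (94.625,32.594) → (159.774,33.231) → (54.162,69.472) → (53.109,34.040) → (98.501,100.839). Open path.

**Shape 2** — `<path>` cubic bezier, stroke `#ff00ff` → cut (S866, F928). Control points (SVG): P0=(234.182,50.398), P1=(259.886,70.628), P2=(37.130,85.135), P3=(31.712,67.932); sampled at t=k/3. Machine vertices: (234.182,57.123) → (194.318,39.763) → (92.324,31.994) → (31.712,39.589). Open path.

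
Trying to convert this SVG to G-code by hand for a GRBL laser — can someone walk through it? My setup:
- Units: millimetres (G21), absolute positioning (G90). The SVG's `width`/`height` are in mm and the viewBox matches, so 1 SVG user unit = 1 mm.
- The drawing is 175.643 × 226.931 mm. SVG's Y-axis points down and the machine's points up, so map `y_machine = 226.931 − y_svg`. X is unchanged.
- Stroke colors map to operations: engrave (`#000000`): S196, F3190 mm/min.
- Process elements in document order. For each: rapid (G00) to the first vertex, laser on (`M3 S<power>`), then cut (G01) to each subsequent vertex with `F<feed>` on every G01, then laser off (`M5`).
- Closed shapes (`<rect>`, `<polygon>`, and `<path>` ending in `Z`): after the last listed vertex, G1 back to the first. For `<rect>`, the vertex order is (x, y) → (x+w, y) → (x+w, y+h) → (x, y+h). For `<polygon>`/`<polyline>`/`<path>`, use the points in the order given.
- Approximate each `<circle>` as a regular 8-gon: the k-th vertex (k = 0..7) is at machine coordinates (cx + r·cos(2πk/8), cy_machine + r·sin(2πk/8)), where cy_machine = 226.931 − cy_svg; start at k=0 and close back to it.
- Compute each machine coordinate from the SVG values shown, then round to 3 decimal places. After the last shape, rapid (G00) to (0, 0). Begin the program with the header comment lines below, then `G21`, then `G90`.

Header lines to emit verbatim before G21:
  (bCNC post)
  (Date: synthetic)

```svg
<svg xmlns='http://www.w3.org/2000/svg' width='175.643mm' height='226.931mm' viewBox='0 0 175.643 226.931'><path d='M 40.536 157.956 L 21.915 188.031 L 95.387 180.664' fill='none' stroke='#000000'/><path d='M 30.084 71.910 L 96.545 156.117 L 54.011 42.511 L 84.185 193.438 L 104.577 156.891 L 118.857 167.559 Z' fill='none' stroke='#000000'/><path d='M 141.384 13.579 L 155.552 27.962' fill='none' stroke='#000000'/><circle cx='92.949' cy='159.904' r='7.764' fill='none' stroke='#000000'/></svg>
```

1 u = 1 mm; y_m = 226.931 − y.

[1] `<path>` open polyline, #000000→engrave S196 F3190: (40.536,68.975) → (21.915,38.900) → (95.387,46.267)

[2] `<path>` closed polygon, #000000→engrave S196 F3190: (30.084,155.021) → (96.545,70.814) → (54.011,184.420) → (84.185,33.493) → (104.577,70.040) → (118.857,59.372) → (30.084,155.021) (closed)

[3] `<path>` line segment, #000000→engrave S196 F3190: (141.384,213.352) → (155.552,198.969)

[4] `<circle>` circle, #000000→engrave S196 F3190: (100.713,67.027) → (98.439,72.517) → (92.949,74.791) → (87.459,72.517) → (85.185,67.027) → (87.459,61.537) → (92.949,59.263) → (98.439,61.537) → (100.713,67.027) (closed)

(bCNC post)
(Date: synthetic)
G21
G90
G00 X40.536 Y68.975
M3 S196
G01 X21.915 Y38.900 F3190
G01 X95.387 Y46.267 F3190
M5
G00 X30.084 Y155.021
M3 S196
G01 X96.545 Y70.814 F3190
G01 X54.011 Y184.420 F3190
G01 X84.185 Y33.493 F3190
G01 X104.577 Y70.040 F3190
G01 X118.857 Y59.372 F3190
G01 X30.084 Y155.021 F3190
M5
G00 X141.384 Y213.352
M3 S196
G01 X155.552 Y198.969 F3190
M5
G00 X100.713 Y67.027
M3 S196
G01 X98.439 Y72.517 F3190
G01 X92.949 Y74.791 F3190
G01 X87.459 Y72.517 F3190
G01 X85.185 Y67.027 F3190
G01 X87.459 Y61.537 F3190
G01 X92.949 Y59.263 F3190
G01 X98.439 Y61.537 F3190
G01 X100.713 Y67.027 F3190
M5
G00 X0.000 Y0.000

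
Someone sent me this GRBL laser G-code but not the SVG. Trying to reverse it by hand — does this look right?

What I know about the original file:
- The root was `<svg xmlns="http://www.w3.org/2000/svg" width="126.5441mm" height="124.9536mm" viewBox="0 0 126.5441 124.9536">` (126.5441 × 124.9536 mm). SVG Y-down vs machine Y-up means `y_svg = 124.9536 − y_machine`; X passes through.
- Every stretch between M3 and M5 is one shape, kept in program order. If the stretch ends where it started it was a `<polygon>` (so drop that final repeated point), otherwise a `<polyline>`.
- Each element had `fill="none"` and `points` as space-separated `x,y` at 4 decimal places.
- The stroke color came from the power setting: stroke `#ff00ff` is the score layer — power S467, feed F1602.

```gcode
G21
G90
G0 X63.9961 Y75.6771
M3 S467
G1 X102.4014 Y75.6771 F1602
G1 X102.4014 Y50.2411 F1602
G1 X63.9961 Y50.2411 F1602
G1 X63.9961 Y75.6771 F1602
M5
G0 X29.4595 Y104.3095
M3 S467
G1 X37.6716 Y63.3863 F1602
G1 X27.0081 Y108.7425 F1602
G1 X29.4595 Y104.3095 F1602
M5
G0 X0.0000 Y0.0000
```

<svg xmlns="http://www.w3.org/2000/svg" width="126.5441mm" height="124.9536mm" viewBox="0 0 126.5441 124.9536">
  <polygon points="63.9961,49.2765 102.4014,49.2765 102.4014,74.7125 63.9961,74.7125" fill="none" stroke="#ff00ff"/>
  <polygon points="29.4595,20.6441 37.6716,61.5673 27.0081,16.2111" fill="none" stroke="#ff00ff"/>
</svg>

Each laser-on run becomes one SVG element. Flip Y back into SVG space with y_svg = 124.9536 − y_machine. Every run uses S467, so all elements get stroke `#ff00ff` (score).

Run 1: The run returns to its start, so emit a `<polygon>` with points (Y-flipped): 63.9961,49.2765 102.4014,49.2765 102.4014,74.7125 63.9961,74.7125.

Run 2: The run returns to its start, so emit a `<polygon>` with points (Y-flipped): 29.4595,20.6441 37.6716,61.5673 27.0081,16.2111.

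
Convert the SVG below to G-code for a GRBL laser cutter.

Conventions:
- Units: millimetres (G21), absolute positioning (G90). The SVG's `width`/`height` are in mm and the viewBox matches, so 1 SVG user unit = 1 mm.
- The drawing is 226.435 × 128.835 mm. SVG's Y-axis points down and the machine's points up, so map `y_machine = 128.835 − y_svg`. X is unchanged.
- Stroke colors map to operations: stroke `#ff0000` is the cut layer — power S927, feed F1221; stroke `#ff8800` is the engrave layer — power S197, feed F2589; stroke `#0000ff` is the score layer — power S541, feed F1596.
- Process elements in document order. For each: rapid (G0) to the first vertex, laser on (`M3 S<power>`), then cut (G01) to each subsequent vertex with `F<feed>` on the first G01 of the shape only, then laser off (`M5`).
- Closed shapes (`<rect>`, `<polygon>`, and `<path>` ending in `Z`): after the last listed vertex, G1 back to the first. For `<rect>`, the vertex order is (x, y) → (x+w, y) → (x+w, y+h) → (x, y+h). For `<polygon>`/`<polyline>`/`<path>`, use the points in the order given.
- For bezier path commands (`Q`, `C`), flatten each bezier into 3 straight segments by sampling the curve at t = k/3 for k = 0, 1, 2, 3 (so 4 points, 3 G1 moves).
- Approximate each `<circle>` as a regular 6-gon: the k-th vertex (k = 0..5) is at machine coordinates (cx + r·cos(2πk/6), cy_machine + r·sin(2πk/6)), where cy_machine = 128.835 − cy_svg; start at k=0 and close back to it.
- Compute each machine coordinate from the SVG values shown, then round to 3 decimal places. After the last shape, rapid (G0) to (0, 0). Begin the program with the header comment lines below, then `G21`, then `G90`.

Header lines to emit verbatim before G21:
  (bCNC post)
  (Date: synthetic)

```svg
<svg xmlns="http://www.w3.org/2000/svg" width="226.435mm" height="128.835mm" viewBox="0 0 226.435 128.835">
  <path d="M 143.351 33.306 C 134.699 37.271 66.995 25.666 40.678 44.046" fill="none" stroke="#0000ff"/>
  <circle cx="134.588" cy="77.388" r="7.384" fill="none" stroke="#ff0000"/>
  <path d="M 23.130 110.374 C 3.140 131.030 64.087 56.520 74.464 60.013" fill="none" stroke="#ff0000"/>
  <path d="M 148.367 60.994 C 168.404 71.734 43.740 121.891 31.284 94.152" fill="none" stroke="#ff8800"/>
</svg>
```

(bCNC post)
(Date: synthetic)
G21
G90
G0 X143.351 Y95.529
M3 S541
G01 X118.735 Y95.067 F1596
G01 X77.071 Y94.861
G01 X40.678 Y84.789
M5
G0 X141.972 Y51.447
M3 S927
G01 X138.280 Y57.842 F1221
G01 X130.896 Y57.842
G01 X127.204 Y51.447
G01 X130.896 Y45.052
G01 X138.280 Y45.052
G01 X141.972 Y51.447
M5
G0 X23.130 Y18.461
M3 S927
G01 X25.248 Y23.113 F1221
G01 X52.101 Y52.728
G01 X74.464 Y68.822
M5
G0 X148.367 Y67.841
M3 S197
G01 X129.685 Y48.307 F2589
G01 X71.628 Y28.564
G01 X31.284 Y34.683
M5
G0 X0.000 Y0.000

1 u = 1 mm; y_m = 128.835 − y.

[1] `<path>` cubic bezier, #0000ff→score S541 F1596: (143.351,95.529) → (118.735,95.067) → (77.071,94.861) → (40.678,84.789)

[2] `<circle>` circle, #ff0000→cut S927 F1221: (141.972,51.447) → (138.280,57.842) → (130.896,57.842) → (127.204,51.447) → (130.896,45.052) → (138.280,45.052) → (141.972,51.447) (closed)

[3] `<path>` cubic bezier, #ff0000→cut S927 F1221: (23.130,18.461) → (25.248,23.113) → (52.101,52.728) → (74.464,68.822)

[4] `<path>` cubic bezier, #ff8800→engrave S197 F2589: (148.367,67.841) → (129.685,48.307) → (71.628,28.564) → (31.284,34.683)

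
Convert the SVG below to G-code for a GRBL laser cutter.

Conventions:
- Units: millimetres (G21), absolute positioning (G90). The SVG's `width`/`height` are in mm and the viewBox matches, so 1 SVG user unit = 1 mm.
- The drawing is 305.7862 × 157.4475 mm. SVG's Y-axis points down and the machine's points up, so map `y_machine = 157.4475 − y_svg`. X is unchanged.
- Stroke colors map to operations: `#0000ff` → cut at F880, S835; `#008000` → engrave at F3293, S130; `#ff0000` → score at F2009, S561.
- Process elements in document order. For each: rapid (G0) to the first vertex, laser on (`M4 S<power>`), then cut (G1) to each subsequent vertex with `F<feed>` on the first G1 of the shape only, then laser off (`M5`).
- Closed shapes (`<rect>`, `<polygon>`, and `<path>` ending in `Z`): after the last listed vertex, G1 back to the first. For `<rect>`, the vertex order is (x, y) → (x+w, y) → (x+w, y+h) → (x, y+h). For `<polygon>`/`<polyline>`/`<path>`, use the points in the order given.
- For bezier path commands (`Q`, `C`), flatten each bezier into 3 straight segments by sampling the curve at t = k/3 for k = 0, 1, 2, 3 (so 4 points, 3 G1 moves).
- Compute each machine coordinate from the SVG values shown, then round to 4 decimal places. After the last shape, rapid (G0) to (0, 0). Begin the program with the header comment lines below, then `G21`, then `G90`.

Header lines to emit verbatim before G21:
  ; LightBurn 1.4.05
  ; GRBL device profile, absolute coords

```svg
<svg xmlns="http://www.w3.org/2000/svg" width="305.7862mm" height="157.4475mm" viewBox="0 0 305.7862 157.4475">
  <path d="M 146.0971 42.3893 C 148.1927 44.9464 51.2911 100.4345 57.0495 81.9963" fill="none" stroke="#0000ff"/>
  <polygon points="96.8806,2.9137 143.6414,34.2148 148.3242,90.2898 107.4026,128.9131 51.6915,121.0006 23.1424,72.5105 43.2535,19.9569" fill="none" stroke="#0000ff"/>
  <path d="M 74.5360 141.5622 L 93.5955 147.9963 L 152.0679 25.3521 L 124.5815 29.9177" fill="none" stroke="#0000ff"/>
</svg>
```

; LightBurn 1.4.05
; GRBL device profile, absolute coords
G21
G90
G0 X146.0971 Y115.0582
M4 S835
G1 X122.6624 Y99.5559 F880
G1 X78.0423 Y76.9567
G1 X57.0495 Y75.4512
M5
G0 X96.8806 Y154.5338
M4 S835
G1 X143.6414 Y123.2327 F880
G1 X148.3242 Y67.1577
G1 X107.4026 Y28.5344
G1 X51.6915 Y36.4469
G1 X23.1424 Y84.9370
G1 X43.2535 Y137.4906
G1 X96.8806 Y154.5338
M5
G0 X74.5360 Y15.8853
M4 S835
G1 X93.5955 Y9.4512 F880
G1 X152.0679 Y132.0954
G1 X124.5815 Y127.5298
M5
G0 X0.0000 Y0.0000

Since the viewBox matches the mm dimensions, user units are millimetres directly. The only transform is the Y-flip y_m = 157.4475 − y_svg.

Shape 1 is a cubic bezier drawn with `<path>`. Its stroke #0000ff means cut at S835, F880. After flipping Y the toolpath is (146.0971,115.0582) → (122.6624,99.5559) → (78.0423,76.9567) → (57.0495,75.4512).

Shape 2 is a regular polygon drawn with `<polygon>`. Its stroke #0000ff means cut at S835, F880. After flipping Y the toolpath is (96.8806,154.5338) → (143.6414,123.2327) → (148.3242,67.1577) → (107.4026,28.5344) → (51.6915,36.4469) → (23.1424,84.9370) → (43.2535,137.4906) → (96.8806,154.5338), returning to the start.

Shape 3 is a open polyline drawn with `<path>`. Its stroke #0000ff means cut at S835, F880. After flipping Y the toolpath is (74.5360,15.8853) → (93.5955,9.4512) → (152.0679,132.0954) → (124.5815,127.5298).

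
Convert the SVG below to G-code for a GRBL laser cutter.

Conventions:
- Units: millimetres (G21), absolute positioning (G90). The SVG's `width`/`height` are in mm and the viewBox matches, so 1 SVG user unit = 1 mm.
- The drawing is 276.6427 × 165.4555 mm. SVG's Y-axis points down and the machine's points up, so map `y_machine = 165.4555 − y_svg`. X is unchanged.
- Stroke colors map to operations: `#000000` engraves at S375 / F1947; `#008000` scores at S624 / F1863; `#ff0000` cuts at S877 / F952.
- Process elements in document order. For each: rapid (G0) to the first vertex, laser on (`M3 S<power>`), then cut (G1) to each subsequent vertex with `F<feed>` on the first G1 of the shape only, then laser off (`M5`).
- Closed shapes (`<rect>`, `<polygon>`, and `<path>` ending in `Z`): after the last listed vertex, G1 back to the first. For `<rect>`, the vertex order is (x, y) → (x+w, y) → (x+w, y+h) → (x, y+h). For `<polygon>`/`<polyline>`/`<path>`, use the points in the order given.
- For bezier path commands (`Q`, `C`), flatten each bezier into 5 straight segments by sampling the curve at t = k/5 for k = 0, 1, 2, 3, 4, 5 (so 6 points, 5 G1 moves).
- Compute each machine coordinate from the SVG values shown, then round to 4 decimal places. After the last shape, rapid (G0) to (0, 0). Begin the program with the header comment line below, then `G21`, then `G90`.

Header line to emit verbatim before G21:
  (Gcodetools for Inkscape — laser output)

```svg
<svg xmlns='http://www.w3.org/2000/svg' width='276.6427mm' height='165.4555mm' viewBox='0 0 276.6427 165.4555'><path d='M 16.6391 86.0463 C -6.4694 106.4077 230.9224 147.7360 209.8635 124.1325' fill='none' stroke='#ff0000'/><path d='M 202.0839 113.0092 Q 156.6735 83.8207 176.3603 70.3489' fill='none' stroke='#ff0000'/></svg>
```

1 u = 1 mm; y_m = 165.4555 − y.

[1] `<path>` cubic bezier, #ff0000→cut S877 F952: (16.6391,79.4092) → (29.8824,65.3635) → (80.7362,50.4089) → (144.2907,38.6685) → (195.6364,34.2655) → (209.8635,41.3230)

[2] `<path>` quadratic bezier, #ff0000→cut S877 F952: (202.0839,52.4463) → (186.5236,63.4930) → (176.1711,73.2824) → (171.0264,81.8145) → (171.0895,89.0892) → (176.3603,95.1066)

(Gcodetools for Inkscape — laser output)
G21
G90
G0 X16.6391 Y79.4092
M3 S877
G1 X29.8824 Y65.3635 F952
G1 X80.7362 Y50.4089
G1 X144.2907 Y38.6685
G1 X195.6364 Y34.2655
G1 X209.8635 Y41.3230
M5
G0 X202.0839 Y52.4463
M3 S877
G1 X186.5236 Y63.4930 F952
G1 X176.1711 Y73.2824
G1 X171.0264 Y81.8145
G1 X171.0895 Y89.0892
G1 X176.3603 Y95.1066
M5
G0 X0.0000 Y0.0000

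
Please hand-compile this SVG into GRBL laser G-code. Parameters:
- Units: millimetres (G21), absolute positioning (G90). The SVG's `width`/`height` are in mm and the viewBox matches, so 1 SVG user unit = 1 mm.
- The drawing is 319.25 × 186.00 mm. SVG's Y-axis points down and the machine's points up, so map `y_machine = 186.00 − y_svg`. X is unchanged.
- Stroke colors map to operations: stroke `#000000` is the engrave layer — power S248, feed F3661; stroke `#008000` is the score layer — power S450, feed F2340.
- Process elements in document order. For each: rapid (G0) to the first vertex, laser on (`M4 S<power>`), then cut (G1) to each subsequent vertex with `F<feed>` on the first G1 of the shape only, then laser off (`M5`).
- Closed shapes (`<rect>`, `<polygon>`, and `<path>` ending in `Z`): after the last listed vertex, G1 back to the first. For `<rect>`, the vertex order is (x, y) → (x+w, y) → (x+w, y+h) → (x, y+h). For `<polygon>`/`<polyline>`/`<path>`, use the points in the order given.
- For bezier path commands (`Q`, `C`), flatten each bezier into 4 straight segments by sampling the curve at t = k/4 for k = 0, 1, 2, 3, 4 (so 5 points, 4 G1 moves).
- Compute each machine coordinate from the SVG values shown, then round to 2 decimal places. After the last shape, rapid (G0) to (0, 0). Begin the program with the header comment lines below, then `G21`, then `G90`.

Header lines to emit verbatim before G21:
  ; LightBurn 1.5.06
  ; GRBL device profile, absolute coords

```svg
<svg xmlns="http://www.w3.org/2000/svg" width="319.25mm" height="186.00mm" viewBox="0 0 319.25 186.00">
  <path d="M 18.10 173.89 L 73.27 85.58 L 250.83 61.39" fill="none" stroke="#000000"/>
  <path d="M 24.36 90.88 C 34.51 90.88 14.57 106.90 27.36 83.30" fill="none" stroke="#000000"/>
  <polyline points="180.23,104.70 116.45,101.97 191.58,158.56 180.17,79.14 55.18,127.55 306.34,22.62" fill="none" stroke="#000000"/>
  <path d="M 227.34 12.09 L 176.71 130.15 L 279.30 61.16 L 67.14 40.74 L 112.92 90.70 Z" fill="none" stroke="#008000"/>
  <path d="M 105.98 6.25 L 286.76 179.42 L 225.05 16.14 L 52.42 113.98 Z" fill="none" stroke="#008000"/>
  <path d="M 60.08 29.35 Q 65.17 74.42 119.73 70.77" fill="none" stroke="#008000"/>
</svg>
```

; LightBurn 1.5.06
; GRBL device profile, absolute coords
G21
G90
G0 X18.10 Y12.11
M4 S248
G1 X73.27 Y100.42 F3661
G1 X250.83 Y124.61
M5
G0 X24.36 Y95.12
M4 S248
G1 X27.31 Y92.99 F3661
G1 X24.87 Y90.06
G1 X22.92 Y91.56
G1 X27.36 Y102.70
M5
G0 X180.23 Y81.30
M4 S248
G1 X116.45 Y84.03 F3661
G1 X191.58 Y27.44
G1 X180.17 Y106.86
G1 X55.18 Y58.45
G1 X306.34 Y163.38
M5
G0 X227.34 Y173.91
M4 S450
G1 X176.71 Y55.85 F2340
G1 X279.30 Y124.84
G1 X67.14 Y145.26
G1 X112.92 Y95.30
G1 X227.34 Y173.91
M5
G0 X105.98 Y179.75
M4 S450
G1 X286.76 Y6.58 F2340
G1 X225.05 Y169.86
G1 X52.42 Y72.02
G1 X105.98 Y179.75
M5
G0 X60.08 Y156.65
M4 S450
G1 X65.72 Y137.16 F2340
G1 X77.54 Y123.76
G1 X95.54 Y116.45
G1 X119.73 Y115.23
M5
G0 X0.00 Y0.00

1 u = 1 mm; y_m = 186.00 − y.

[1] `<path>` open polyline, #000000→engrave S248 F3661: (18.10,12.11) → (73.27,100.42) → (250.83,124.61)

[2] `<path>` cubic bezier, #000000→engrave S248 F3661: (24.36,95.12) → (27.31,92.99) → (24.87,90.06) → (22.92,91.56) → (27.36,102.70)

[3] `<polyline>` open polyline, #000000→engrave S248 F3661: (180.23,81.30) → (116.45,84.03) → (191.58,27.44) → (180.17,106.86) → (55.18,58.45) → (306.34,163.38)

[4] `<path>` closed polygon, #008000→score S450 F2340: (227.34,173.91) → (176.71,55.85) → (279.30,124.84) → (67.14,145.26) → (112.92,95.30) → (227.34,173.91) (closed)

[5] `<path>` closed polygon, #008000→score S450 F2340: (105.98,179.75) → (286.76,6.58) → (225.05,169.86) → (52.42,72.02) → (105.98,179.75) (closed)

[6] `<path>` quadratic bezier, #008000→score S450 F2340: (60.08,156.65) → (65.72,137.16) → (77.54,123.76) → (95.54,116.45) → (119.73,115.23)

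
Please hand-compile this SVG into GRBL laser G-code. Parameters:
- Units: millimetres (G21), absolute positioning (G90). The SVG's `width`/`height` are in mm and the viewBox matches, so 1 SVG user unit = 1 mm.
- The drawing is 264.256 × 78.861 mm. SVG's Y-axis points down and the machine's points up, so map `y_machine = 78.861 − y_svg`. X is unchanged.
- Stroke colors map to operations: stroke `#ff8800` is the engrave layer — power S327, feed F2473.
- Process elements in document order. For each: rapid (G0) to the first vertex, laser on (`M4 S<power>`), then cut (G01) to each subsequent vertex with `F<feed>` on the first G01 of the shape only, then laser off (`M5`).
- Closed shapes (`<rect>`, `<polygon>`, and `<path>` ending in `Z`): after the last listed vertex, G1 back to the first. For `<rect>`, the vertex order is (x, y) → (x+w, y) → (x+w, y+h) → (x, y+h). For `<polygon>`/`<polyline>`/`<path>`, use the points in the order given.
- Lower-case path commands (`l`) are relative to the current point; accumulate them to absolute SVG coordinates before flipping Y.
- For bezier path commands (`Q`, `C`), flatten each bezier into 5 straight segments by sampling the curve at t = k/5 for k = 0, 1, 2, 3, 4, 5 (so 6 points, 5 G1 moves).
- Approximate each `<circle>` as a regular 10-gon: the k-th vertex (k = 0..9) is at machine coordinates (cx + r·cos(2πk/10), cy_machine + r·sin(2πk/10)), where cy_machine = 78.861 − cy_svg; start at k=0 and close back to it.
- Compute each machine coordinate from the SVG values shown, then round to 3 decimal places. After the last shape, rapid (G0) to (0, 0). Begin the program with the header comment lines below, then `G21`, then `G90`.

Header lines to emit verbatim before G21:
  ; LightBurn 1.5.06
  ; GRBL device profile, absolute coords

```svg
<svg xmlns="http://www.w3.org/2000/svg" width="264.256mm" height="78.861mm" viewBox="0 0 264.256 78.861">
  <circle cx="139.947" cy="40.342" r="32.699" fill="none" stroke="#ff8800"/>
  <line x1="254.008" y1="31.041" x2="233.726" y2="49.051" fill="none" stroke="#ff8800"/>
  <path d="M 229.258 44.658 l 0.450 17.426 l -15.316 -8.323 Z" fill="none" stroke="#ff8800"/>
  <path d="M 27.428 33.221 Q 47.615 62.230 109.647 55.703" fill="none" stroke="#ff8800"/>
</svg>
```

; LightBurn 1.5.06
; GRBL device profile, absolute coords
G21
G90
G0 X172.646 Y38.519
M4 S327
G01 X166.401 Y57.739 F2473
G01 X150.052 Y69.618
G01 X129.842 Y69.618
G01 X113.493 Y57.739
G01 X107.248 Y38.519
G01 X113.493 Y19.299
G01 X129.842 Y7.420
G01 X150.052 Y7.420
G01 X166.401 Y19.299
G01 X172.646 Y38.519
M5
G0 X254.008 Y47.820
M4 S327
G01 X233.726 Y29.810 F2473
M5
G0 X229.258 Y34.203
M4 S327
G01 X229.708 Y16.777 F2473
G01 X214.392 Y25.100
G01 X229.258 Y34.203
M5
G0 X27.428 Y45.640
M4 S327
G01 X37.177 Y35.458 F2473
G01 X50.273 Y28.119
G01 X66.717 Y23.622
G01 X86.508 Y21.969
G01 X109.647 Y23.158
M5
G0 X0.000 Y0.000

Since the viewBox matches the mm dimensions, user units are millimetres directly. The only transform is the Y-flip y_m = 78.861 − y_svg.

Shape 1 is a circle drawn with `<circle>`. Its stroke #ff8800 means engrave at S327, F2473. After flipping Y the toolpath is (172.646,38.519) → (166.401,57.739) → (150.052,69.618) → (129.842,69.618) → (113.493,57.739) → (107.248,38.519) → (113.493,19.299) → (129.842,7.420) → (150.052,7.420) → (166.401,19.299) → (172.646,38.519), returning to the start.

Shape 2 is a line segment drawn with `<line>`. Its stroke #ff8800 means engrave at S327, F2473. After flipping Y the toolpath is (254.008,47.820) → (233.726,29.810).

Shape 3 is a regular polygon drawn with `<path>`. Its stroke #ff8800 means engrave at S327, F2473. After flipping Y the toolpath is (229.258,34.203) → (229.708,16.777) → (214.392,25.100) → (229.258,34.203), returning to the start.

Shape 4 is a quadratic bezier drawn with `<path>`. Its stroke #ff8800 means engrave at S327, F2473. After flipping Y the toolpath is (27.428,45.640) → (37.177,35.458) → (50.273,28.119) → (66.717,23.622) → (86.508,21.969) → (109.647,23.158).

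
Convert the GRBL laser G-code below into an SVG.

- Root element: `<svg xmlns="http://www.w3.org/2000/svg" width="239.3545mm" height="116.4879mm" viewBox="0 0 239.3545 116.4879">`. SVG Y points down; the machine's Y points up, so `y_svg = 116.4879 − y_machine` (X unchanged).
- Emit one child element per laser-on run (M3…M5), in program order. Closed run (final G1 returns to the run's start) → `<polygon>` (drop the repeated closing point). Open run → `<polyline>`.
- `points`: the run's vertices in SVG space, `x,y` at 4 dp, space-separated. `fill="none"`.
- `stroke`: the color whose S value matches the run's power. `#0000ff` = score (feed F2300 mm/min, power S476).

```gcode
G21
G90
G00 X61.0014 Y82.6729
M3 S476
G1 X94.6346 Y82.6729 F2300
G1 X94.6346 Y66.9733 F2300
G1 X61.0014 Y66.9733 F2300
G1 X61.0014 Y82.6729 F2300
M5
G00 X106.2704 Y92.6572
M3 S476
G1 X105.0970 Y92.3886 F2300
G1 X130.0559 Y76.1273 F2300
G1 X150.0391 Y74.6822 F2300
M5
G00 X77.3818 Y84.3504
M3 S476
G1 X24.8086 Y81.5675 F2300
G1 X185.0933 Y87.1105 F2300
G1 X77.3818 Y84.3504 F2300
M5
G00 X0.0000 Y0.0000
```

<svg xmlns="http://www.w3.org/2000/svg" width="239.3545mm" height="116.4879mm" viewBox="0 0 239.3545 116.4879">
  <polygon points="61.0014,33.8150 94.6346,33.8150 94.6346,49.5146 61.0014,49.5146" fill="none" stroke="#0000ff"/>
  <polyline points="106.2704,23.8307 105.0970,24.0993 130.0559,40.3606 150.0391,41.8057" fill="none" stroke="#0000ff"/>
  <polygon points="77.3818,32.1375 24.8086,34.9204 185.0933,29.3774" fill="none" stroke="#0000ff"/>
</svg>

y_svg = 116.4879 − y_m. Every run uses S476, so all elements get stroke `#0000ff` (score).

[1] closed run; points: 61.0014,33.8150 94.6346,33.8150 94.6346,49.5146 61.0014,49.5146

[2] open run; points: 106.2704,23.8307 105.0970,24.0993 130.0559,40.3606 150.0391,41.8057

[3] closed run; points: 77.3818,32.1375 24.8086,34.9204 185.0933,29.3774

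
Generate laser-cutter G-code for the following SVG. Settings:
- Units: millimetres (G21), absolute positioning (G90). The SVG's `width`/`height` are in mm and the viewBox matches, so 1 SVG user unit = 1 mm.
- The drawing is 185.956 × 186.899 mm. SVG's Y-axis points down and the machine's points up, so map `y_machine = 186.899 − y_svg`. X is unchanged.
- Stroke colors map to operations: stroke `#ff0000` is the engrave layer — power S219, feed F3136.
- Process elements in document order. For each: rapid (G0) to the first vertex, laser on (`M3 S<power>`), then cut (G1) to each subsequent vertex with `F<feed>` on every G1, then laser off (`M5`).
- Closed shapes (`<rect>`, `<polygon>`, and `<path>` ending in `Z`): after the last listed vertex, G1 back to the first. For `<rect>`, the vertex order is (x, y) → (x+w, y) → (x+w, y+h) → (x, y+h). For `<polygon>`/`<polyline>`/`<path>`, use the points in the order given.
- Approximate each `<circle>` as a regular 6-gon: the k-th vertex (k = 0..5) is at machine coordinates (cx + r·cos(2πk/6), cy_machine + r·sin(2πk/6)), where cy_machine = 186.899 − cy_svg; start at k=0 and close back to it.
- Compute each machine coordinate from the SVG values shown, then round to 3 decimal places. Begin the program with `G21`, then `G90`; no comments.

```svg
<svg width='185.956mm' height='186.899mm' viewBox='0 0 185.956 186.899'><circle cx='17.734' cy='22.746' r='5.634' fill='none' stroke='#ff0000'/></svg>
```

1 u = 1 mm; y_m = 186.899 − y.

[1] `<circle>` circle, #ff0000→engrave S219 F3136: (23.368,164.153) → (20.551,169.032) → (14.917,169.032) → (12.100,164.153) → (14.917,159.274) → (20.551,159.274) → (23.368,164.153) (closed)

G21
G90
G0 X23.368 Y164.153
M3 S219
G1 X20.551 Y169.032 F3136
G1 X14.917 Y169.032 F3136
G1 X12.100 Y164.153 F3136
G1 X14.917 Y159.274 F3136
G1 X20.551 Y159.274 F3136
G1 X23.368 Y164.153 F3136
M5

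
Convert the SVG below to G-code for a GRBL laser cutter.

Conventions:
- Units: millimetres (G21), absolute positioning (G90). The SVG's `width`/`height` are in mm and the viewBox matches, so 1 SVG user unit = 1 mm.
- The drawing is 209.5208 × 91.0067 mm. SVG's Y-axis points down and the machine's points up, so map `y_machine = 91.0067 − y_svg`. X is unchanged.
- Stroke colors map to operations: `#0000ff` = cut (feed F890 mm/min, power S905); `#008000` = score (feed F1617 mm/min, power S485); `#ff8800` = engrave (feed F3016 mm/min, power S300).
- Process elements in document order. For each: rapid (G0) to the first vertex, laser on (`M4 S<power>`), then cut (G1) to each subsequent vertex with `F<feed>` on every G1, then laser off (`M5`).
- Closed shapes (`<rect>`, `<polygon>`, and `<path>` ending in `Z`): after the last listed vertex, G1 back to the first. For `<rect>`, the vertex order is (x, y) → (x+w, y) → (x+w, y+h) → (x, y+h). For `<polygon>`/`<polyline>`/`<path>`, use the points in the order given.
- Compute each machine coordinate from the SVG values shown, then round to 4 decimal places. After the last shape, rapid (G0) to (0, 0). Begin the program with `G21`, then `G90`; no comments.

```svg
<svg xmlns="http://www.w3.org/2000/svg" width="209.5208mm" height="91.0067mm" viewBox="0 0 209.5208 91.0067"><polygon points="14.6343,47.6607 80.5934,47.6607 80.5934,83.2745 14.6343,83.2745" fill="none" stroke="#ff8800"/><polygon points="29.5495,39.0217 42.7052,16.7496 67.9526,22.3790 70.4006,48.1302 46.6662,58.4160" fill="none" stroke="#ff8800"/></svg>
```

G21
G90
G0 X14.6343 Y43.3460
M4 S300
G1 X80.5934 Y43.3460 F3016
G1 X80.5934 Y7.7322 F3016
G1 X14.6343 Y7.7322 F3016
G1 X14.6343 Y43.3460 F3016
M5
G0 X29.5495 Y51.9850
M4 S300
G1 X42.7052 Y74.2571 F3016
G1 X67.9526 Y68.6277 F3016
G1 X70.4006 Y42.8765 F3016
G1 X46.6662 Y32.5907 F3016
G1 X29.5495 Y51.9850 F3016
M5
G0 X0.0000 Y0.0000

Since the viewBox matches the mm dimensions, user units are millimetres directly. The only transform is the Y-flip y_m = 91.0067 − y_svg.

Shape 1 is a rectangle drawn with `<polygon>`. Its stroke #ff8800 means engrave at S300, F3016. After flipping Y the toolpath is (14.6343,43.3460) → (80.5934,43.3460) → (80.5934,7.7322) → (14.6343,7.7322) → (14.6343,43.3460), returning to the start.

Shape 2 is a regular polygon drawn with `<polygon>`. Its stroke #ff8800 means engrave at S300, F3016. After flipping Y the toolpath is (29.5495,51.9850) → (42.7052,74.2571) → (67.9526,68.6277) → (70.4006,42.8765) → (46.6662,32.5907) → (29.5495,51.9850), returning to the start.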